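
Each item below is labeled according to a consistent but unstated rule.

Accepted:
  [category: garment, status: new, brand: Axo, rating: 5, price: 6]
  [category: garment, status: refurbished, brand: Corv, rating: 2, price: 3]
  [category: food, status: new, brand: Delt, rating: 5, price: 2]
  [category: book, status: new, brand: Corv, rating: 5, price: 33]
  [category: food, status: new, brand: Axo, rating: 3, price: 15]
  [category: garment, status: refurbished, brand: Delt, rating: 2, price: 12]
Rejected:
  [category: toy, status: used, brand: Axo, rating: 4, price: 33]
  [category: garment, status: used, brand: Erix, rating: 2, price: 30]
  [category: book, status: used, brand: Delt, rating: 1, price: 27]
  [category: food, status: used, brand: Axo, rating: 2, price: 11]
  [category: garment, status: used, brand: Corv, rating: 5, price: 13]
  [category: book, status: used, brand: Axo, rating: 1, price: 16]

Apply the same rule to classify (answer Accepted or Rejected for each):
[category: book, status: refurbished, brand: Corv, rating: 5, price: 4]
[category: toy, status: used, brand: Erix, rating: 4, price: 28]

Accepted, Rejected

One predicate separates the groups cleanly: status is not used.
[category: book, status: refurbished, brand: Corv, rating: 5, price: 4]: status is refurbished, fits → Accepted.
[category: toy, status: used, brand: Erix, rating: 4, price: 28]: status is used, lacks this property → Rejected.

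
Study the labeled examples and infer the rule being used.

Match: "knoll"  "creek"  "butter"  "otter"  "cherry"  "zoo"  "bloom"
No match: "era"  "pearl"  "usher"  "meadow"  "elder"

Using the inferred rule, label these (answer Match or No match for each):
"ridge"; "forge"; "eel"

Comparing the two groups points to one rule — has a double letter.
"ridge": no doubled letter, doesn't qualify → No match.
"forge": no doubled letter, doesn't qualify → No match.
"eel": 'ee' doubled, checks out → Match.

No match, No match, Match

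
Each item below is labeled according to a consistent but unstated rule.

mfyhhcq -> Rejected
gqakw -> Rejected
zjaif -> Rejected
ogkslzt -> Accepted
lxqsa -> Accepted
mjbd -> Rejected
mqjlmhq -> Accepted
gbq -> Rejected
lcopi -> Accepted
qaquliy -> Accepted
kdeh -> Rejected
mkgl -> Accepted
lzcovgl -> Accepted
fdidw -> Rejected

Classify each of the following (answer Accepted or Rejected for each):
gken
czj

The common property of the 'Accepted' items is: contains 'l'. No 'Rejected' item has it.
gken: Rejected (no 'l').
czj: Rejected (no 'l').

Rejected, Rejected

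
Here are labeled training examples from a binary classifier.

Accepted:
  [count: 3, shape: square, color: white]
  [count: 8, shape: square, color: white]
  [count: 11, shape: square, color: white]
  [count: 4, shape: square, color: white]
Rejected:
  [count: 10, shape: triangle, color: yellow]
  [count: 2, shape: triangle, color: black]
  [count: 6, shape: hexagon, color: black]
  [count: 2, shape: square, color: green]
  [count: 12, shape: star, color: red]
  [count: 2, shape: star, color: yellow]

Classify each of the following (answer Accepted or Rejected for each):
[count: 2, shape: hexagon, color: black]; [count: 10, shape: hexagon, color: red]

Rejected, Rejected

One predicate separates the groups cleanly: color is white.
[count: 2, shape: hexagon, color: black]: color is black, fails this test → Rejected.
[count: 10, shape: hexagon, color: red]: color is red, fails this test → Rejected.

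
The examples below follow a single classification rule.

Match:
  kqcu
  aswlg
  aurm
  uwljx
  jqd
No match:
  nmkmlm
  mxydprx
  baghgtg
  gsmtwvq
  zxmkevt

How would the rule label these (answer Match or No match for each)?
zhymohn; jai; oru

The simplest hypothesis consistent with all the labels is: length ≤ 5.

No match, Match, Match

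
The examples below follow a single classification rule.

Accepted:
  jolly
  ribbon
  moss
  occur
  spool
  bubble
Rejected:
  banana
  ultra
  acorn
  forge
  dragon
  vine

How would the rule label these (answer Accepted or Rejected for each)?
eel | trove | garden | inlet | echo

Accepted, Rejected, Rejected, Rejected, Rejected

Rule: has a double letter. This holds for each 'Accepted' example and fails for each 'Rejected' one.
eel → 'ee' doubled → Accepted. trove → no doubled letter → Rejected. garden → no doubled letter → Rejected. inlet → no doubled letter → Rejected. echo → no doubled letter → Rejected.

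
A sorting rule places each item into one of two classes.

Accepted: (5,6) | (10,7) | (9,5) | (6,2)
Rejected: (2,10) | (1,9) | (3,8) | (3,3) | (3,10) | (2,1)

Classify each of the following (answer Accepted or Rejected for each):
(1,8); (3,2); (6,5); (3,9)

Rejected, Rejected, Accepted, Rejected

The common property of the 'Accepted' items is: first ≥ 5. No 'Rejected' item has it.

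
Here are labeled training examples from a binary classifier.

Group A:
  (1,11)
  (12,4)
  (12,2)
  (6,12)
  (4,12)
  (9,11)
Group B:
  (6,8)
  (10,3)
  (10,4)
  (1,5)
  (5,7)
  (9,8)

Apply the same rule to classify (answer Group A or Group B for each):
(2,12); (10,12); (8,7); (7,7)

Group A, Group A, Group B, Group B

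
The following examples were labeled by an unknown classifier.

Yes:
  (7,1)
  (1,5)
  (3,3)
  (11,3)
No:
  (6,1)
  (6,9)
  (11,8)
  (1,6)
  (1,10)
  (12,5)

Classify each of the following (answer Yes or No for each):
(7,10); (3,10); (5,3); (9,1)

No, No, Yes, Yes

All 'Yes' examples share one property — sum is even — and every 'No' example lacks it.
(7,10) — 7+10 = 17, hence No. (3,10) — 3+10 = 13, hence No. (5,3) — 5+3 = 8, hence Yes. (9,1) — 9+1 = 10, hence Yes.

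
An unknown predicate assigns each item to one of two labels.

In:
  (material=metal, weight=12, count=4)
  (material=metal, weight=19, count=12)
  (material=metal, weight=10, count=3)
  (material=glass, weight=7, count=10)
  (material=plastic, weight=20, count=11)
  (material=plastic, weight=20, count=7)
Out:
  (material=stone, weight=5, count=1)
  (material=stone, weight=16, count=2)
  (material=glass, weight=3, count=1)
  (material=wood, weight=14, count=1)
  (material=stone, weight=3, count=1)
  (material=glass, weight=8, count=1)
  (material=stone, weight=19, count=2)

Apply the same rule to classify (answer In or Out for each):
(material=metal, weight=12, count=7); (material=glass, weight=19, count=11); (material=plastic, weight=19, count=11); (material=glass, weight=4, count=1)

The pattern is that an item is 'In' exactly when: count ≥ 3.
In: (material=metal, weight=12, count=7), since count = 7.
In: (material=glass, weight=19, count=11), since count = 11.
In: (material=plastic, weight=19, count=11), since count = 11.
Out: (material=glass, weight=4, count=1), since count = 1.

In, In, In, Out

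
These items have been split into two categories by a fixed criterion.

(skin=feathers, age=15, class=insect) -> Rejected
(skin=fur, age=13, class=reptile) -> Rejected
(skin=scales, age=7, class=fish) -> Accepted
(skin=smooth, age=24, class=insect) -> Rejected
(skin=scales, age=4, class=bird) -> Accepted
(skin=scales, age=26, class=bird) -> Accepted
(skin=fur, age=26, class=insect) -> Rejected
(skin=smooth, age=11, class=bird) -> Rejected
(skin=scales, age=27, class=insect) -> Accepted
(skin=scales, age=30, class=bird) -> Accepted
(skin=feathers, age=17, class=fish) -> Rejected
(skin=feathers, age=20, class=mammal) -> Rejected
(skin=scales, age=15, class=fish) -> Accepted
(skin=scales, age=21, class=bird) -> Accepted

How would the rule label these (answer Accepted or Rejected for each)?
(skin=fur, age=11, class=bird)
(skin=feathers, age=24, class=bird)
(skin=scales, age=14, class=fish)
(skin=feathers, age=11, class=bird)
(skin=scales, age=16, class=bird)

Comparing the two groups points to one rule — skin is scales.
Rejected: (skin=fur, age=11, class=bird), since skin is fur. Rejected: (skin=feathers, age=24, class=bird), since skin is feathers. Accepted: (skin=scales, age=14, class=fish), since skin is scales. Rejected: (skin=feathers, age=11, class=bird), since skin is feathers. Accepted: (skin=scales, age=16, class=bird), since skin is scales.

Rejected, Rejected, Accepted, Rejected, Accepted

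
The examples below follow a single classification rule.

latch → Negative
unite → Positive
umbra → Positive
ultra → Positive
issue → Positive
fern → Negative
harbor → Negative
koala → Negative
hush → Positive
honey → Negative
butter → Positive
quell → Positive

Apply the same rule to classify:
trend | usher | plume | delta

Negative, Positive, Positive, Negative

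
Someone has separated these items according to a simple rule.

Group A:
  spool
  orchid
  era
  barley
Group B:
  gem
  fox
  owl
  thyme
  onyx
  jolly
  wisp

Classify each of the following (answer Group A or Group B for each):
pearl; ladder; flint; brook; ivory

One predicate separates the groups cleanly: has ≥ 2 vowels.

Group A, Group A, Group B, Group A, Group A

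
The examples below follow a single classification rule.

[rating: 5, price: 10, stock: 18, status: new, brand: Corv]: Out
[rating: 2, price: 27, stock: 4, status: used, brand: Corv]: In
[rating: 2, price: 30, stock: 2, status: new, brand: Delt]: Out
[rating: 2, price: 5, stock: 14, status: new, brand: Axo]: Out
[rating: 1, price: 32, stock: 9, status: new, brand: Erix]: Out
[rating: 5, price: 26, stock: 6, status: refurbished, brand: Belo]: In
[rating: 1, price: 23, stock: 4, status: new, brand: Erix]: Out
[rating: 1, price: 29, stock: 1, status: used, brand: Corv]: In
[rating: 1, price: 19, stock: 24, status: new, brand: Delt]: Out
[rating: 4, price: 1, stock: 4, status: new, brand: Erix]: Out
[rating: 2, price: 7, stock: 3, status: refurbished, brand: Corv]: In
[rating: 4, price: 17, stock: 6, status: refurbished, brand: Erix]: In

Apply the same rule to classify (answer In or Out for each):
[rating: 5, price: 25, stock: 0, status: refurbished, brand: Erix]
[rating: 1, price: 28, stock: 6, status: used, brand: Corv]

All 'In' examples share one property — status is not new — and every 'Out' example lacks it.

In, In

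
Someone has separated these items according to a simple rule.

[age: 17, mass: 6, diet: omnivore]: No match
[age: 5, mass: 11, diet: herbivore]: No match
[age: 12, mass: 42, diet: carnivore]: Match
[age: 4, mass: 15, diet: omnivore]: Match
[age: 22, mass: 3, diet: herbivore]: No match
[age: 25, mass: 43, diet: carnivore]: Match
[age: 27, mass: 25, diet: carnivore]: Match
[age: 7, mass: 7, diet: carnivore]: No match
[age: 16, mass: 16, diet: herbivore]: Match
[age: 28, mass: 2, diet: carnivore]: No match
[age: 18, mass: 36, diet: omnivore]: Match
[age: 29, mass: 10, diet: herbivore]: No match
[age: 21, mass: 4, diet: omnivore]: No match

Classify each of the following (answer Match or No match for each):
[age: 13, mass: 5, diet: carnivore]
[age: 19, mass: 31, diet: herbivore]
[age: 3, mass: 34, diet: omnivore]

The classifier is using: mass ≥ 15.
[age: 13, mass: 5, diet: carnivore]: No match (mass = 5). [age: 19, mass: 31, diet: herbivore]: Match (mass = 31). [age: 3, mass: 34, diet: omnivore]: Match (mass = 34).

No match, Match, Match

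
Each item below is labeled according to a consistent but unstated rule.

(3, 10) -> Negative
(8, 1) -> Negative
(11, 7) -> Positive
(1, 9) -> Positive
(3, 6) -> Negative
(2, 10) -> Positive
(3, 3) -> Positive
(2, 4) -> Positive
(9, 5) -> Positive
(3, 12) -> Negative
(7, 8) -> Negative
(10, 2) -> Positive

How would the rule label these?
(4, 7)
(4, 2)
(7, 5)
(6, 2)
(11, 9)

Checking candidate rules against both groups, what survives is: sum is even.

Negative, Positive, Positive, Positive, Positive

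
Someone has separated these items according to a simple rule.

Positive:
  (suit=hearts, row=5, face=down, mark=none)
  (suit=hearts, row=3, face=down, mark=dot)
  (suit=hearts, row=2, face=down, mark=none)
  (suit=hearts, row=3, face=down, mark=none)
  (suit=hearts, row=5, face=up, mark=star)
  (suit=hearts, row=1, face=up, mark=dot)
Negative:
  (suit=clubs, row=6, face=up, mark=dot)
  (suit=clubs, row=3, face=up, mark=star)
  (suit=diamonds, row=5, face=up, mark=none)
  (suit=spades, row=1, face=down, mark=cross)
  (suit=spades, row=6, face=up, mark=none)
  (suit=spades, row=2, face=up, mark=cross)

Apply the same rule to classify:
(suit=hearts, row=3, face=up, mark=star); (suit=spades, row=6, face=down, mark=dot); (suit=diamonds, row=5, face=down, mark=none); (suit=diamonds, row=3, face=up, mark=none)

Positive, Negative, Negative, Negative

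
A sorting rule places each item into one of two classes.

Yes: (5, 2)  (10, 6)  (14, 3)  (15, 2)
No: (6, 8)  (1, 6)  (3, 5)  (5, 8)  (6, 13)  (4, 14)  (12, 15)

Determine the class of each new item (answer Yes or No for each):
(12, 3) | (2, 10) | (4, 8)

Yes, No, No

The common property of the 'Yes' items is: first > second. No 'No' item has it.
(12, 3): 12 > 3 — satisfies this, so Yes. (2, 10): 2 < 10 — does not fit, so No. (4, 8): 4 < 8 — does not fit, so No.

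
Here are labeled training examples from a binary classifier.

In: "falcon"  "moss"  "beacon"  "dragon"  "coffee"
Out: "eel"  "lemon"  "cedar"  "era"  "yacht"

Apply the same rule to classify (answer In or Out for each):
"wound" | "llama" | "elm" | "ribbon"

The simplest hypothesis consistent with all the labels is: even length.
"wound": length 5 — fails this test, so Out. "llama": length 5 — fails this test, so Out. "elm": length 3 — fails this test, so Out. "ribbon": length 6 — matches, so In.

Out, Out, Out, In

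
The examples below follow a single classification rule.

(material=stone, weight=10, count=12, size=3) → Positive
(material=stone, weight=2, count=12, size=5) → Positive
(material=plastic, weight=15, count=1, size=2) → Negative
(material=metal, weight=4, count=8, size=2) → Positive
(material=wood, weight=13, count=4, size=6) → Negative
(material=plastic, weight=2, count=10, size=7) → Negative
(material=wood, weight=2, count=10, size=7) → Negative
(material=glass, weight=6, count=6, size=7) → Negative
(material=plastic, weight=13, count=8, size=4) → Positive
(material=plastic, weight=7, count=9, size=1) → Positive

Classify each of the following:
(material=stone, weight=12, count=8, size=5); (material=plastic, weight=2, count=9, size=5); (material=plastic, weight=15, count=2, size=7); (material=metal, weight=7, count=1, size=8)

Every 'Positive' example satisfies: count ≥ 4 AND size ≤ 5. None of the 'Negative' examples do.

Positive, Positive, Negative, Negative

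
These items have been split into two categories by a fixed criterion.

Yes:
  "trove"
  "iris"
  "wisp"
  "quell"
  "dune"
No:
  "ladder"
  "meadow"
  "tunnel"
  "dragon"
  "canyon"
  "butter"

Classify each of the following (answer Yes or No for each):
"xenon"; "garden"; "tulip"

Yes, No, Yes

A rule that fits every label: length ≤ 5 — true of each 'Yes' example, false of each 'No' one.
"xenon": length 5, checks out → Yes. "garden": length 6, doesn't qualify → No. "tulip": length 5, checks out → Yes.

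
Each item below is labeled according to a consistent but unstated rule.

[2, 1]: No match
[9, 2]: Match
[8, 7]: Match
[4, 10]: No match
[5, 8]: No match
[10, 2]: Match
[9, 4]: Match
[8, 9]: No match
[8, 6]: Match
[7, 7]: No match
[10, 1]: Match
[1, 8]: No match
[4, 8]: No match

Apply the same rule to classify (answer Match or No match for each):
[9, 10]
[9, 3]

Rule: first > second AND sum ≥ 9. This holds for each 'Match' example and fails for each 'No match' one.
[9, 10]: 9 < 10, 9+10 = 19 — doesn't qualify, so No match. [9, 3]: 9 > 3, 9+3 = 12 — fits, so Match.

No match, Match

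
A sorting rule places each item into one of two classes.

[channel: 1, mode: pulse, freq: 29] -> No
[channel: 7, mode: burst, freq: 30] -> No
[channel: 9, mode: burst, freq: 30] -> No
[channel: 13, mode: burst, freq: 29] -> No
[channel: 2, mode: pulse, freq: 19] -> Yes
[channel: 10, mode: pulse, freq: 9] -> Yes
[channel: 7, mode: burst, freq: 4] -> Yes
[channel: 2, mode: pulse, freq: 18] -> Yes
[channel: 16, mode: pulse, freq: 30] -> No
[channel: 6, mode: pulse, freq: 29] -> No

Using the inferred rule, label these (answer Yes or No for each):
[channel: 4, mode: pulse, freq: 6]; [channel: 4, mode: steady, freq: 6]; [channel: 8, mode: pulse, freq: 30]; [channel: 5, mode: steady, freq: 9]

One predicate separates the groups cleanly: freq ≤ 19.
[channel: 4, mode: pulse, freq: 6] → freq = 6 → Yes. [channel: 4, mode: steady, freq: 6] → freq = 6 → Yes. [channel: 8, mode: pulse, freq: 30] → freq = 30 → No. [channel: 5, mode: steady, freq: 9] → freq = 9 → Yes.

Yes, Yes, No, Yes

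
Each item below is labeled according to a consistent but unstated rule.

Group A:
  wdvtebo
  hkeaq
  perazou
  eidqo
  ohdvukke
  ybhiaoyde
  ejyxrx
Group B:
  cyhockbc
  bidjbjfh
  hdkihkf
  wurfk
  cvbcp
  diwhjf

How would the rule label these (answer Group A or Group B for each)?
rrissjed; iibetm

Group A, Group A

The simplest hypothesis consistent with all the labels is: contains 'e'.
rrissjed: has 'e', satisfies this → Group A. iibetm: has 'e', satisfies this → Group A.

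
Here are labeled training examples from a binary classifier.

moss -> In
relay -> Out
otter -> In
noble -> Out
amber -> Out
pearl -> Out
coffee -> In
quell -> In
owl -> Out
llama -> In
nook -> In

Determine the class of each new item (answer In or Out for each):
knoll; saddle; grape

The distinguishing property — has a double letter — holds for all the 'In' cases and none of the 'Out' cases.
knoll — 'll' doubled, hence In. saddle — 'dd' doubled, hence In. grape — no doubled letter, hence Out.

In, In, Out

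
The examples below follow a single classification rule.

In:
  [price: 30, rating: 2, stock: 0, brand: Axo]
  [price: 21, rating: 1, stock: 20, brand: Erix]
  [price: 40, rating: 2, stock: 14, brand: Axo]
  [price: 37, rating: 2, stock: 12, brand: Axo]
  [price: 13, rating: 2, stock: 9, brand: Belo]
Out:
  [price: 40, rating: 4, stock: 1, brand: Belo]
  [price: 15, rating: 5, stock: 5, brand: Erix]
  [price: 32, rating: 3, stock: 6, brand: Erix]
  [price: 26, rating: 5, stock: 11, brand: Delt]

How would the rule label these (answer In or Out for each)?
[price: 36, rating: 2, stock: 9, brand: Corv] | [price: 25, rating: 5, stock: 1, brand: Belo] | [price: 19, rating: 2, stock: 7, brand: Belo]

The common property of the 'In' items is: rating ≤ 2. No 'Out' item has it.

In, Out, In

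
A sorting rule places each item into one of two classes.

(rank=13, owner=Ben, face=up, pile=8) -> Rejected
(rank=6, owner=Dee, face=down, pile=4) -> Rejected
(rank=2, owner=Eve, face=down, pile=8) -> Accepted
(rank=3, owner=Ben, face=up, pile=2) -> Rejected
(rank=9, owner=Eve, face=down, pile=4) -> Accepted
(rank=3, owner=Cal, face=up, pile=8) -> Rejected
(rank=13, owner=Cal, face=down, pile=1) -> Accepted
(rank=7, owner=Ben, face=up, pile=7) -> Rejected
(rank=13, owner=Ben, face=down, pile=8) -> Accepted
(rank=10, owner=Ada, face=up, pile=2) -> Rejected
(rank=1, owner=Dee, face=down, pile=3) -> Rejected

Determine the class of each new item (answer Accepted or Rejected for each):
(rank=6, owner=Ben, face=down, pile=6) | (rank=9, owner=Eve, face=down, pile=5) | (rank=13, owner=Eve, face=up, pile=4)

The classifier is using: face is down AND owner is not Dee.
Accepted: (rank=6, owner=Ben, face=down, pile=6), since face is down, owner is Ben. Accepted: (rank=9, owner=Eve, face=down, pile=5), since face is down, owner is Eve. Rejected: (rank=13, owner=Eve, face=up, pile=4), since face is up, owner is Eve.

Accepted, Accepted, Rejected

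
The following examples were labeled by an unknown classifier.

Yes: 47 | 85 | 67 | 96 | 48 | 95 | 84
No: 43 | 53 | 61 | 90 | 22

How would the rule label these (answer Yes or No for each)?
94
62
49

Yes, No, Yes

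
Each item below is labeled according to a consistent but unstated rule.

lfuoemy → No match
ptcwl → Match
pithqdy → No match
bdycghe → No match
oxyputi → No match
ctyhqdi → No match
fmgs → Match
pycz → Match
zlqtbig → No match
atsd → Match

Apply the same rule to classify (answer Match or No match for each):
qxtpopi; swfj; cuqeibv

The pattern is that an item is 'Match' exactly when: length ≤ 5.
No match: qxtpopi, since length 7.
Match: swfj, since length 4.
No match: cuqeibv, since length 7.

No match, Match, No match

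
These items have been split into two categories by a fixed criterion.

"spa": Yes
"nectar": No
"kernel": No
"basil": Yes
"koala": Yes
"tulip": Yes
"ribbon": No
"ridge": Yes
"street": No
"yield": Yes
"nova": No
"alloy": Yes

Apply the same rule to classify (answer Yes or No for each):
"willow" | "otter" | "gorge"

The rule appears to be: odd length.

No, Yes, Yes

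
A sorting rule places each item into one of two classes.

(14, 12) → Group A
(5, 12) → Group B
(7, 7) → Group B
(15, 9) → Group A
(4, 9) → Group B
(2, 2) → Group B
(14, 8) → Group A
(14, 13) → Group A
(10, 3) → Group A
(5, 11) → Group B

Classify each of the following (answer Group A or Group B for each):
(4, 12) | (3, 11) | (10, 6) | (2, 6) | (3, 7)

The rule appears to be: first > second.

Group B, Group B, Group A, Group B, Group B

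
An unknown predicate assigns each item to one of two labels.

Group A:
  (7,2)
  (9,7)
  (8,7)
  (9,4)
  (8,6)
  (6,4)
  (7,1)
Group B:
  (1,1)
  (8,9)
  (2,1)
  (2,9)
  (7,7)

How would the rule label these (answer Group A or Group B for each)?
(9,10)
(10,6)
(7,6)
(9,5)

Group B, Group A, Group A, Group A

The rule appears to be: first > second AND sum ≥ 8.
(9,10): 9 < 10, 9+10 = 19, does not pass → Group B.
(10,6): 10 > 6, 10+6 = 16, matches → Group A.
(7,6): 7 > 6, 7+6 = 13, matches → Group A.
(9,5): 9 > 5, 9+5 = 14, matches → Group A.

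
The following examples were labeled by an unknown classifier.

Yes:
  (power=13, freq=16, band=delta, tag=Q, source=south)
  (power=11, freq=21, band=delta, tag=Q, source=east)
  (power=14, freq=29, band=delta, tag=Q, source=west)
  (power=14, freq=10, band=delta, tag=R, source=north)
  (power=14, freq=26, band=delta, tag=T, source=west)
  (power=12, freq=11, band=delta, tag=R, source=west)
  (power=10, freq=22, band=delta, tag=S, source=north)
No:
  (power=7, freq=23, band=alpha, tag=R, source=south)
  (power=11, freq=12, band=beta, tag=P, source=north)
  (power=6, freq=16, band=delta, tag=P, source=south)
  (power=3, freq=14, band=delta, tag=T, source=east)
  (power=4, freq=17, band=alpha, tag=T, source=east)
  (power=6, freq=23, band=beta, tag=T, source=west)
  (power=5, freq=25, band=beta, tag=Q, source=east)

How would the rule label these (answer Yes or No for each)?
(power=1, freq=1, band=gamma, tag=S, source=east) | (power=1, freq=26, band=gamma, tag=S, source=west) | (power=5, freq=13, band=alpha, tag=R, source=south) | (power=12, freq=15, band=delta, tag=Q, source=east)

No, No, No, Yes

'Yes' ⟺ band is delta AND power ≥ 7.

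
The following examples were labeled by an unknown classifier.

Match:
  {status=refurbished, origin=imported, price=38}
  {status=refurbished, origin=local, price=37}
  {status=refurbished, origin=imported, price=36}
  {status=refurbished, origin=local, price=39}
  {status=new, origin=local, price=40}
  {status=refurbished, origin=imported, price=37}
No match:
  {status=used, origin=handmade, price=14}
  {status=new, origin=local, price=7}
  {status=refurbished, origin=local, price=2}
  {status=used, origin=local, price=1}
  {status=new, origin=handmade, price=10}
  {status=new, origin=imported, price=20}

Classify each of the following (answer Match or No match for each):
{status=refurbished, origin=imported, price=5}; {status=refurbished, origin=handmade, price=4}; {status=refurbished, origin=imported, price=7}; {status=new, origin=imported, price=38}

No match, No match, No match, Match

All 'Match' examples share one property — price ≥ 36 — and every 'No match' example lacks it.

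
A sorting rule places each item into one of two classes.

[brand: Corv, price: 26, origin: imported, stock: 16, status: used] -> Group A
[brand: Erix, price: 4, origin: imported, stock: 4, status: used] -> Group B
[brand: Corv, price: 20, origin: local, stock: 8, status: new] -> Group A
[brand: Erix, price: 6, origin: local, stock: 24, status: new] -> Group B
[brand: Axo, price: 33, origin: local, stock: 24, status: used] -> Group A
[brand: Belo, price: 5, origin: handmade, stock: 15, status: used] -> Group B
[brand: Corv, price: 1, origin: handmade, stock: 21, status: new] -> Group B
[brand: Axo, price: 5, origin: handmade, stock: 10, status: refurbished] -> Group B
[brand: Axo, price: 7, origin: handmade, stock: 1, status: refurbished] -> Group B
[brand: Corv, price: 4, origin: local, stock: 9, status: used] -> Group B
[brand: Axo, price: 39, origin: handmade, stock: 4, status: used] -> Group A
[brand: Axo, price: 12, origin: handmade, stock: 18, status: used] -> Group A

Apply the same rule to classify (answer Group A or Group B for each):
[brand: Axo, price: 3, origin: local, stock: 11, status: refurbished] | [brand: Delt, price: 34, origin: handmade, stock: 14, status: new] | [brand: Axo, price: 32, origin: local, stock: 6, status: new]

The simplest hypothesis consistent with all the labels is: price ≥ 12.
[brand: Axo, price: 3, origin: local, stock: 11, status: refurbished]: price = 3 — does not fit, so Group B. [brand: Delt, price: 34, origin: handmade, stock: 14, status: new]: price = 34 — meets the rule, so Group A. [brand: Axo, price: 32, origin: local, stock: 6, status: new]: price = 32 — meets the rule, so Group A.

Group B, Group A, Group A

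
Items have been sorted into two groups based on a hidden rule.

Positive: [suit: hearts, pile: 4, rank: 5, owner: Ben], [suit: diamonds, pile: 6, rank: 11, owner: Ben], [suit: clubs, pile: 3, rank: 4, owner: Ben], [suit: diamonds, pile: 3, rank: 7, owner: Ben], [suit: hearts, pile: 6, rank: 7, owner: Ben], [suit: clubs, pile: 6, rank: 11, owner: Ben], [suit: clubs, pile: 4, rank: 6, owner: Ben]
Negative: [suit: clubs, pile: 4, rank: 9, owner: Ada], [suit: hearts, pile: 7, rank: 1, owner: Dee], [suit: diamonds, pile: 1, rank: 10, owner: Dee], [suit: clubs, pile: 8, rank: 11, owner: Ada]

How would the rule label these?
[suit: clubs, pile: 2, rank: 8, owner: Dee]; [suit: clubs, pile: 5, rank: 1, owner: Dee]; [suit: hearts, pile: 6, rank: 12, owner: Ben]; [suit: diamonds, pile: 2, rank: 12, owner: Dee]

Negative, Negative, Positive, Negative

Rule: owner is Ben. This holds for each 'Positive' example and fails for each 'Negative' one.
[suit: clubs, pile: 2, rank: 8, owner: Dee]: Negative (owner is Dee). [suit: clubs, pile: 5, rank: 1, owner: Dee]: Negative (owner is Dee). [suit: hearts, pile: 6, rank: 12, owner: Ben]: Positive (owner is Ben). [suit: diamonds, pile: 2, rank: 12, owner: Dee]: Negative (owner is Dee).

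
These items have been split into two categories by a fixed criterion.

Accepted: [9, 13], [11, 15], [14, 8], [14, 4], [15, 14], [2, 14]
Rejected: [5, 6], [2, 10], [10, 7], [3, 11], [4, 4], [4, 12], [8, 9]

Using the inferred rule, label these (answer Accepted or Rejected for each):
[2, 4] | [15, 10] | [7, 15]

The rule appears to be: max ≥ 13.
[2, 4]: max 4 — fails this test, so Rejected. [15, 10]: max 15 — qualifies, so Accepted. [7, 15]: max 15 — qualifies, so Accepted.

Rejected, Accepted, Accepted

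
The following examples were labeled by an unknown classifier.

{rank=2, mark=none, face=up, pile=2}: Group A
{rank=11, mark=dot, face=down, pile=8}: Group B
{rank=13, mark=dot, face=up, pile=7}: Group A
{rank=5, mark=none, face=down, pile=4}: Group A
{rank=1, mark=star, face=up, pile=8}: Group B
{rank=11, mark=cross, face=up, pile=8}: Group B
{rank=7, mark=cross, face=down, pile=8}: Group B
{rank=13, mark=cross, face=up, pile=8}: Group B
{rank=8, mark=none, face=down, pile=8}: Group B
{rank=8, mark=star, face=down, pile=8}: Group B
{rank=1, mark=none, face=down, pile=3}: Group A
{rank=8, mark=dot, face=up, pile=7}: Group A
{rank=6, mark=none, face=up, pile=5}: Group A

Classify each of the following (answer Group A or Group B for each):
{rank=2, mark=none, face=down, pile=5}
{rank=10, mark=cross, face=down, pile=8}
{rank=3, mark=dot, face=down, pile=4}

Rule: pile ≤ 7. This holds for each 'Group A' example and fails for each 'Group B' one.

Group A, Group B, Group A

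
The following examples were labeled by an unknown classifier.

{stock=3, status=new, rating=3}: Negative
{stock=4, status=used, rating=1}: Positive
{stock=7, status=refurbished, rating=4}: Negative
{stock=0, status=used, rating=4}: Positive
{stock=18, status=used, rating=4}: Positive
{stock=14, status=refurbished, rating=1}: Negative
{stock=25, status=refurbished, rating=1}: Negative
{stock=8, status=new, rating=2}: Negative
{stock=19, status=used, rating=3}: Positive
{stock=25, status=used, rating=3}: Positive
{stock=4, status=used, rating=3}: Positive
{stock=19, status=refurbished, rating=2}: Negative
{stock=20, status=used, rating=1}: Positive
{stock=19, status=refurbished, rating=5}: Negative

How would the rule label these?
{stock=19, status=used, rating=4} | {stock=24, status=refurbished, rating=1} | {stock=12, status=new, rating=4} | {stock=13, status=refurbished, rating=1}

All 'Positive' examples share one property — status is used — and every 'Negative' example lacks it.

Positive, Negative, Negative, Negative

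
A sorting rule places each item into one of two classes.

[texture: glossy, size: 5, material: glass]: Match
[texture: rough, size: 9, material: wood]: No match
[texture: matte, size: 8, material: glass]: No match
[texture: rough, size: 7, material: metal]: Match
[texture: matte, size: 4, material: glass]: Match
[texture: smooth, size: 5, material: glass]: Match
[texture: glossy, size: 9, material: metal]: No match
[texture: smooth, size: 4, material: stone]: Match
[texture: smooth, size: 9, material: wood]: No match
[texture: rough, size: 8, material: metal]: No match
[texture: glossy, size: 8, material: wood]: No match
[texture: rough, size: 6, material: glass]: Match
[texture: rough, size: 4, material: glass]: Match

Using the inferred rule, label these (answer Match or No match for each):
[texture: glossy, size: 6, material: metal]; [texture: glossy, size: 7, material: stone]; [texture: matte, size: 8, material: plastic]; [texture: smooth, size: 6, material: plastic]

All 'Match' examples share one property — size ≤ 7 — and every 'No match' example lacks it.

Match, Match, No match, Match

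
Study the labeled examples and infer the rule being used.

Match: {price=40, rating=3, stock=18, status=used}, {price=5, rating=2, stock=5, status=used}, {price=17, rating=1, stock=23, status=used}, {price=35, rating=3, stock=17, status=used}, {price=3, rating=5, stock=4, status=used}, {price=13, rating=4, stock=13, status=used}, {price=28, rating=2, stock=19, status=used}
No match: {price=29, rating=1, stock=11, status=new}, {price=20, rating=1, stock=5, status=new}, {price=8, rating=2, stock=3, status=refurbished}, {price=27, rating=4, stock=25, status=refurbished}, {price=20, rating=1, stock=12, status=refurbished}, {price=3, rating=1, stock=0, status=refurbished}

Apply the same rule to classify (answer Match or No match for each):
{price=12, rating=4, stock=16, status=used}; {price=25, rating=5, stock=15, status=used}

Match, Match

The distinguishing property — status is used — holds for all the 'Match' cases and none of the 'No match' cases.
{price=12, rating=4, stock=16, status=used}: Match (status is used).
{price=25, rating=5, stock=15, status=used}: Match (status is used).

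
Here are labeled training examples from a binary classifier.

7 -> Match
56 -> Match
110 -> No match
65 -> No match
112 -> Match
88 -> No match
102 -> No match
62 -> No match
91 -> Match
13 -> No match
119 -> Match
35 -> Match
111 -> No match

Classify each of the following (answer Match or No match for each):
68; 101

No match, No match

The pattern is that an item is 'Match' exactly when: multiple of 7.
68: 68 = 7·9 + 5 — doesn't match, so No match. 101: 101 = 7·14 + 3 — doesn't match, so No match.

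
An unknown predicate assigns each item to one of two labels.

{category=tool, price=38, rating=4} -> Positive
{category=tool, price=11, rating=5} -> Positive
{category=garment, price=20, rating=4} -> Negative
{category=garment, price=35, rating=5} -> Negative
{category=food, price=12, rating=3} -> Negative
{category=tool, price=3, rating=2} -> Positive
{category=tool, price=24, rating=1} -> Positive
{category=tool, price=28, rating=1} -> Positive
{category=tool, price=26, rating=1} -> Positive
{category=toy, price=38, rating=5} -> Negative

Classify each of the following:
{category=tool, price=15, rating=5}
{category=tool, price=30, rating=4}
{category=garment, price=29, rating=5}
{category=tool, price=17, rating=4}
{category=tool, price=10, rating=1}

The common property of the 'Positive' items is: category is tool. No 'Negative' item has it.
{category=tool, price=15, rating=5}: category is tool — has this property, so Positive. {category=tool, price=30, rating=4}: category is tool — has this property, so Positive. {category=garment, price=29, rating=5}: category is garment — fails this test, so Negative. {category=tool, price=17, rating=4}: category is tool — has this property, so Positive. {category=tool, price=10, rating=1}: category is tool — has this property, so Positive.

Positive, Positive, Negative, Positive, Positive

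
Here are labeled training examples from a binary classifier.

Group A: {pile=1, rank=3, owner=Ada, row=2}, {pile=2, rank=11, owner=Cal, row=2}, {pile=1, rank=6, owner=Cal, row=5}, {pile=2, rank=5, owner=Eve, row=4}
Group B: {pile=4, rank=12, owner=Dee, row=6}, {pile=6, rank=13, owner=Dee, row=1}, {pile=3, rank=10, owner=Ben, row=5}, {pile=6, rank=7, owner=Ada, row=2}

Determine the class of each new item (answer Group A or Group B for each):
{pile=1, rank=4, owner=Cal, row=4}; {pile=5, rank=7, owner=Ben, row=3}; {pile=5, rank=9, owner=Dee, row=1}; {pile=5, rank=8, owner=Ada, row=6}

The classifier is using: pile ≤ 2.
{pile=1, rank=4, owner=Cal, row=4} — pile = 1, hence Group A.
{pile=5, rank=7, owner=Ben, row=3} — pile = 5, hence Group B.
{pile=5, rank=9, owner=Dee, row=1} — pile = 5, hence Group B.
{pile=5, rank=8, owner=Ada, row=6} — pile = 5, hence Group B.

Group A, Group B, Group B, Group B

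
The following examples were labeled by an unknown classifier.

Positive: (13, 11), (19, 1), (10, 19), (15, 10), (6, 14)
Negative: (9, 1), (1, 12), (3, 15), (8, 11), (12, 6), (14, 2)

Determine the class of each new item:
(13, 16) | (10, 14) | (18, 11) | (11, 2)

Positive, Positive, Positive, Negative

The classifier is using: sum ≥ 20.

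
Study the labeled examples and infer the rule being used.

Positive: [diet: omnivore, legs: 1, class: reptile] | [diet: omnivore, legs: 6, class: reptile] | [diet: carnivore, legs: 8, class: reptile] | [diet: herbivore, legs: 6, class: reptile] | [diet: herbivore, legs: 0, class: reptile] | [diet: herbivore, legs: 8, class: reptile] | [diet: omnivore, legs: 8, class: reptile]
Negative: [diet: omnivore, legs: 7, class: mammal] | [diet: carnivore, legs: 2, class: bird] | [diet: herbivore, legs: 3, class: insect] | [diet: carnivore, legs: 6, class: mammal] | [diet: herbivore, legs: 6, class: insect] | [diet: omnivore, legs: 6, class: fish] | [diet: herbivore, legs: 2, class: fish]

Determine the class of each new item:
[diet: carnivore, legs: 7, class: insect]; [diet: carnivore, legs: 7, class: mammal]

Negative, Negative

The distinguishing property — class is reptile — holds for all the 'Positive' cases and none of the 'Negative' cases.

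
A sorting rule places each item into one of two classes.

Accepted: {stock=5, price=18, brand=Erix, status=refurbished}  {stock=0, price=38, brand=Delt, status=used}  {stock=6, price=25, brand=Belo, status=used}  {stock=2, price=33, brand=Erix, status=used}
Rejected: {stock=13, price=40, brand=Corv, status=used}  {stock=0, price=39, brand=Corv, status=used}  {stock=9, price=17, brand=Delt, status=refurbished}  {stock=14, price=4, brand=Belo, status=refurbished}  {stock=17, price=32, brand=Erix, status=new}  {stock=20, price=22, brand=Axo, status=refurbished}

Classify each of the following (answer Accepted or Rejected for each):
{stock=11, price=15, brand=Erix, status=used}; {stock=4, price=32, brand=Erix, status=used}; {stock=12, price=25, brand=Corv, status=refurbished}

The classifier is using: stock ≤ 6 AND price ≤ 38.
{stock=11, price=15, brand=Erix, status=used} → stock = 11, price = 15 → Rejected. {stock=4, price=32, brand=Erix, status=used} → stock = 4, price = 32 → Accepted. {stock=12, price=25, brand=Corv, status=refurbished} → stock = 12, price = 25 → Rejected.

Rejected, Accepted, Rejected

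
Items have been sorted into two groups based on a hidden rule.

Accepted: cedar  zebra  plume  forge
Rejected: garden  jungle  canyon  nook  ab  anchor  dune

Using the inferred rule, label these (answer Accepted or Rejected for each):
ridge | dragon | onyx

Accepted, Rejected, Rejected

All 'Accepted' examples share one property — odd length — and every 'Rejected' example lacks it.
ridge: Accepted (length 5). dragon: Rejected (length 6). onyx: Rejected (length 4).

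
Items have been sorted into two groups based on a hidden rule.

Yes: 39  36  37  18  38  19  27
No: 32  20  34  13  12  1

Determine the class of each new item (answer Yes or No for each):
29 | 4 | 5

Yes, No, No

One predicate separates the groups cleanly: digit sum ≥ 8.
29: Yes (digit sum 2+9 = 11). 4: No (digit sum 4). 5: No (digit sum 5).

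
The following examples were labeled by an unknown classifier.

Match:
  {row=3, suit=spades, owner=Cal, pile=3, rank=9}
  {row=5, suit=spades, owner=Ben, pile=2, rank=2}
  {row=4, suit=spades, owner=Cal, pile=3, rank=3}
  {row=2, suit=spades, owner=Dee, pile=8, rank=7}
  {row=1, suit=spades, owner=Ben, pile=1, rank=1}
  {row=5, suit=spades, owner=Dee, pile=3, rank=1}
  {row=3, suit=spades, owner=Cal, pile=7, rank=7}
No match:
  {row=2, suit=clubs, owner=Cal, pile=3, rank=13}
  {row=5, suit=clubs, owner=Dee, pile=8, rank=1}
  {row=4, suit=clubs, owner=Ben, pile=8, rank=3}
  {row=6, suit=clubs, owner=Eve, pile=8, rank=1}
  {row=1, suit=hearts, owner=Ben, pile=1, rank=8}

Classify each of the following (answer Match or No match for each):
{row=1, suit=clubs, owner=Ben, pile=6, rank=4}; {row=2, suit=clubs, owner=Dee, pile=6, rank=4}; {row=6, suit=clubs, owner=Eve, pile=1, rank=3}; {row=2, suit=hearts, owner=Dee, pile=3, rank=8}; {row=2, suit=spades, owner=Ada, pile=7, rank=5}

No match, No match, No match, No match, Match

A rule that fits every label: suit is spades — true of each 'Match' example, false of each 'No match' one.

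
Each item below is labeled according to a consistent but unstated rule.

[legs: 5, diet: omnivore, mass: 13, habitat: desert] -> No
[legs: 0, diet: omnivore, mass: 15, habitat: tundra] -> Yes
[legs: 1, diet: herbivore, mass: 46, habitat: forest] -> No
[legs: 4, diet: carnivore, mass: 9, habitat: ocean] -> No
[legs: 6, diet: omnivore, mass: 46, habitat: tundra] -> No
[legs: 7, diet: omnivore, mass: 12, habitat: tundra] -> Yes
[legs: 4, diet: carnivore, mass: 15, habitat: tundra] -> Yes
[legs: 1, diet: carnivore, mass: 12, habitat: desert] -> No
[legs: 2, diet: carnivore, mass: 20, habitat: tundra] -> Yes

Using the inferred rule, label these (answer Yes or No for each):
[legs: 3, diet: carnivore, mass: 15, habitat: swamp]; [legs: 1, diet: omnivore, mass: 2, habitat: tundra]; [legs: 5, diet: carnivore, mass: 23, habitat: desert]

The rule appears to be: habitat is tundra AND mass ≤ 20.
[legs: 3, diet: carnivore, mass: 15, habitat: swamp] — habitat is swamp, mass = 15, hence No.
[legs: 1, diet: omnivore, mass: 2, habitat: tundra] — habitat is tundra, mass = 2, hence Yes.
[legs: 5, diet: carnivore, mass: 23, habitat: desert] — habitat is desert, mass = 23, hence No.

No, Yes, No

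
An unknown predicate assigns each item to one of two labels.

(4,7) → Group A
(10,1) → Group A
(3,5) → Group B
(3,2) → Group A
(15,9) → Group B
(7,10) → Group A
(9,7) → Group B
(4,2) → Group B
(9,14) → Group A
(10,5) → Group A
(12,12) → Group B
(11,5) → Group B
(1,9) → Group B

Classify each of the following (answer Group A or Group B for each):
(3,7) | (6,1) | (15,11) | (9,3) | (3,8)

Group B, Group A, Group B, Group B, Group A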